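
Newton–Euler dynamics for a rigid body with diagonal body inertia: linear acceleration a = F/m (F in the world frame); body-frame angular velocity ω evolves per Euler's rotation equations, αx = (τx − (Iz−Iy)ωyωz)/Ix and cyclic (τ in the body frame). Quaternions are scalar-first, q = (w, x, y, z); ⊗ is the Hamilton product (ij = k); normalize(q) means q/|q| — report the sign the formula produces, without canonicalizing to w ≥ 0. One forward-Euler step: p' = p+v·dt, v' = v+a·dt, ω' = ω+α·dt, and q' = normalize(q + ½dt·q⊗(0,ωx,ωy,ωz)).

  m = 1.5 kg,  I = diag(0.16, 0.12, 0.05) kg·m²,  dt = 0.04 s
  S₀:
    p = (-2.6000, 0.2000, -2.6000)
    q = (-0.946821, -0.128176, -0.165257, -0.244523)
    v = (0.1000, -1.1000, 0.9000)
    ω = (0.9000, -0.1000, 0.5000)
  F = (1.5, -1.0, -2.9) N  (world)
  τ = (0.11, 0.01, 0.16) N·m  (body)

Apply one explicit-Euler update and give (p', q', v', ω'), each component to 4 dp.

precession coupling ω×(Iω) = (0.0035, 0.0495, 0.0036)
α = I⁻¹(τ − ω×Iω) = (0.6656, -0.3292, 3.1280)
ω' = ω + α·dt = (0.9266, -0.1132, 0.6251)
q⊗(0,ω) = (0.2210942, -0.9592197, -0.0613006, -0.3118616)
q' = normalize(q + ½dt·q⊗(0,ω)) = (-0.9422, -0.1473, -0.1664, -0.2507)
p' = p + v·dt = (-2.5960, 0.1560, -2.5640)
v + (F/m)dt = (0.1400, -1.1267, 0.8227)

p' = (-2.5960, 0.1560, -2.5640)
q' = (-0.9422, -0.1473, -0.1664, -0.2507)
v' = (0.1400, -1.1267, 0.8227)
ω' = (0.9266, -0.1132, 0.6251)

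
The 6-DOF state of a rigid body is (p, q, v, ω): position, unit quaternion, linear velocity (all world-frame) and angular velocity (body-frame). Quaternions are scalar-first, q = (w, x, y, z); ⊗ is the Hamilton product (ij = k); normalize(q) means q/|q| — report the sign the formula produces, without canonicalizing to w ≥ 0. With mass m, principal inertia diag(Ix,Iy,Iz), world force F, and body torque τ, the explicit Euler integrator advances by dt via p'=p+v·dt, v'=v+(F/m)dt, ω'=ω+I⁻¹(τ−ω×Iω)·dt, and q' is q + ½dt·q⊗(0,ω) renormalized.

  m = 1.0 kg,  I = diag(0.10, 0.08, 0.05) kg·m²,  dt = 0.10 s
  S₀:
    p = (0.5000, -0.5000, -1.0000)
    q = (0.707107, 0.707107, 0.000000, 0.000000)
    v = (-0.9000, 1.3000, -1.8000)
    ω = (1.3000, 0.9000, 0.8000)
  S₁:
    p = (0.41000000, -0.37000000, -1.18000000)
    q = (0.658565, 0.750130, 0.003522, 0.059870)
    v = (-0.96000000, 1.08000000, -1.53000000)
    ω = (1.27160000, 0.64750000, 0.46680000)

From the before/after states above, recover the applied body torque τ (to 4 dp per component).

τ = (-0.0500, -0.1500, -0.1900)

Δω = ω₁−ω₀ = (-0.02840000, -0.25250000, -0.33320000)
precession coupling = (-0.0216, 0.0520, -0.0234)
applied torque τ = (-0.0500, -0.1500, -0.1900)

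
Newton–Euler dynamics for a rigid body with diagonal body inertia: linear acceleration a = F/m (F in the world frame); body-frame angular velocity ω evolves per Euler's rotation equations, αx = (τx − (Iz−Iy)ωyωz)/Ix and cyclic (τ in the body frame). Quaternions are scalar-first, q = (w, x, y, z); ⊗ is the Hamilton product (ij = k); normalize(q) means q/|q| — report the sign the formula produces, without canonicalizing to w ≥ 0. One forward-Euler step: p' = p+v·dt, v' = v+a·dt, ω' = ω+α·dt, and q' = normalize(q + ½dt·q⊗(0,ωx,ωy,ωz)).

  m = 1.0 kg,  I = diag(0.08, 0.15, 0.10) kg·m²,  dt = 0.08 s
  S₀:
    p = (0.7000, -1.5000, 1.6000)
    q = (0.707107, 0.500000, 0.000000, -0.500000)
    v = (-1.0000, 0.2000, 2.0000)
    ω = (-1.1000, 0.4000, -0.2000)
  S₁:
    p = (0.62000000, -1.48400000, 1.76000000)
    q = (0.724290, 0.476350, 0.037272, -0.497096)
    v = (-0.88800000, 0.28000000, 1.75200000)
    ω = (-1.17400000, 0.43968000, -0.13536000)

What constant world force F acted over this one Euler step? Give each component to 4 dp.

F = (1.4000, 1.0000, -3.1000)

Δv = v₁−v₀ = (0.11200000, 0.08000000, -0.24800000)
applied force F = (1.4000, 1.0000, -3.1000)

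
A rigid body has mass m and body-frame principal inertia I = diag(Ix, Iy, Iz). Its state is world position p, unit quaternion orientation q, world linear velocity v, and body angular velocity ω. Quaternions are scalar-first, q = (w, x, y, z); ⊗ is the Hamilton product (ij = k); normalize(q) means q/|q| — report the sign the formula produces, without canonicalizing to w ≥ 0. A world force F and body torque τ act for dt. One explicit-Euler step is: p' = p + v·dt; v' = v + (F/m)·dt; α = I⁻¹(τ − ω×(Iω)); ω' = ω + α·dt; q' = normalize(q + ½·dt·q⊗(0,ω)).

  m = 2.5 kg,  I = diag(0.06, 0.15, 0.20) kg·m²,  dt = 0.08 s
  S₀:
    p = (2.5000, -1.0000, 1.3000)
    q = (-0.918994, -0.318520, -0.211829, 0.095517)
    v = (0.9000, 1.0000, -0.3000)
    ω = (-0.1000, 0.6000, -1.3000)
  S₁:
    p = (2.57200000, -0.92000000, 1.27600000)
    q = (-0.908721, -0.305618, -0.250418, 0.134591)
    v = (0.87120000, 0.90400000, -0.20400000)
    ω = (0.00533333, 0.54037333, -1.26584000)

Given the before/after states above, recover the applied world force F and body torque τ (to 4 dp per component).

F = (-0.9000, -3.0000, 3.0000)
τ = (0.0400, -0.1300, 0.0800)

rate change Δω = (0.10533333, -0.05962667, 0.03416000)
precession coupling = (-0.0390, -0.0182, -0.0054)
τ = I·(Δω/dt) + ω₀×(Iω₀) = (0.0400, -0.1300, 0.0800)
v₁ − v₀ = (-0.02880000, -0.09600000, 0.09600000)
F = m·Δv/dt = (-0.9000, -3.0000, 3.0000)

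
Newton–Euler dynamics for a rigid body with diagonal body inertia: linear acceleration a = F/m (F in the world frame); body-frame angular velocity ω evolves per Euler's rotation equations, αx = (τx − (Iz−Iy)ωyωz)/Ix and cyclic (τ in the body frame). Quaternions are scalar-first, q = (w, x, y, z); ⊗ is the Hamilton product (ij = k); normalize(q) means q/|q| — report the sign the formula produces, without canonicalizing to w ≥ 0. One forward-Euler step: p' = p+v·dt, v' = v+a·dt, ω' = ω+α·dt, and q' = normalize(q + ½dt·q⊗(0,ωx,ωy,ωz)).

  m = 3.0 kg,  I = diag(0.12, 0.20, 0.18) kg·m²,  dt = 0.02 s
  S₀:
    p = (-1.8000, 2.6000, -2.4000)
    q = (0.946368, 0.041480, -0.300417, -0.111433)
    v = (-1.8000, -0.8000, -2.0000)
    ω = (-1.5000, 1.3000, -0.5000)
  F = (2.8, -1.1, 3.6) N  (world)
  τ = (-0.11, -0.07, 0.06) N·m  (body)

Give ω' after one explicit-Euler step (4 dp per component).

angular accel α = (-1.0250, -0.1250, 1.2000)
ω' = ω + α·dt = (-1.5205, 1.2975, -0.4760)

ω' = (-1.5205, 1.2975, -0.4760)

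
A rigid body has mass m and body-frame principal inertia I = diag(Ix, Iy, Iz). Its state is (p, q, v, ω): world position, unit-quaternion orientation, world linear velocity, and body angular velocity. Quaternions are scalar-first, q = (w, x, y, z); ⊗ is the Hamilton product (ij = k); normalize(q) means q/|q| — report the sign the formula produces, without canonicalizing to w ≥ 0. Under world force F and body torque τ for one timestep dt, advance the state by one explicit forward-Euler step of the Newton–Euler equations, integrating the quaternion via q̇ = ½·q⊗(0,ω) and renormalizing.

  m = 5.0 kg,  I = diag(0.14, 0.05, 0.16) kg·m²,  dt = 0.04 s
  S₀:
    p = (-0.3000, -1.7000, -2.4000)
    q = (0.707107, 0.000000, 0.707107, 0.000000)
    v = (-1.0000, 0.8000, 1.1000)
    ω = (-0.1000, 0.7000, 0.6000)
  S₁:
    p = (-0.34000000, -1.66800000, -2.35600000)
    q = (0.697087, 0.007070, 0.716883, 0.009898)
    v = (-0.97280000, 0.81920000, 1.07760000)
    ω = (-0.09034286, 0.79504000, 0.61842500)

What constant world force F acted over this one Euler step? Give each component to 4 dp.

F = (3.4000, 2.4000, -2.8000)

v₁ − v₀ = (0.02720000, 0.01920000, -0.02240000)
F = m·Δv/dt = (3.4000, 2.4000, -2.8000)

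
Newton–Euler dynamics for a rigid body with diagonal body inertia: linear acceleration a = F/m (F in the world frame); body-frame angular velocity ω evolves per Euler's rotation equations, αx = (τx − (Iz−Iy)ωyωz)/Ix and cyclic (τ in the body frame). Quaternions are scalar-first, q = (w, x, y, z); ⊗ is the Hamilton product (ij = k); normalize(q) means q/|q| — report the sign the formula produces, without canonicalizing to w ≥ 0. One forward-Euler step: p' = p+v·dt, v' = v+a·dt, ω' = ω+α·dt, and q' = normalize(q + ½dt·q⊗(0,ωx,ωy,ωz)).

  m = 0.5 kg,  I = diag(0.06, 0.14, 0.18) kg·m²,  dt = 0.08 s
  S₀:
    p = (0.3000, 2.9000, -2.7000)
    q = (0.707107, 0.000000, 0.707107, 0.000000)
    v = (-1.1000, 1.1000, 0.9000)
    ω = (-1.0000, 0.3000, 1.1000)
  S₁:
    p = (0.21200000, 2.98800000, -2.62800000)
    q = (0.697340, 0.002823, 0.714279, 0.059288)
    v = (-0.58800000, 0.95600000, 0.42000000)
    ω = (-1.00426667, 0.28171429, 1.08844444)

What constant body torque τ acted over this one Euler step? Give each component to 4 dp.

ω₁ − ω₀ = (-0.00426667, -0.01828571, -0.01155556)
I·α + gyro = (0.0100, 0.1000, -0.0500)

τ = (0.0100, 0.1000, -0.0500)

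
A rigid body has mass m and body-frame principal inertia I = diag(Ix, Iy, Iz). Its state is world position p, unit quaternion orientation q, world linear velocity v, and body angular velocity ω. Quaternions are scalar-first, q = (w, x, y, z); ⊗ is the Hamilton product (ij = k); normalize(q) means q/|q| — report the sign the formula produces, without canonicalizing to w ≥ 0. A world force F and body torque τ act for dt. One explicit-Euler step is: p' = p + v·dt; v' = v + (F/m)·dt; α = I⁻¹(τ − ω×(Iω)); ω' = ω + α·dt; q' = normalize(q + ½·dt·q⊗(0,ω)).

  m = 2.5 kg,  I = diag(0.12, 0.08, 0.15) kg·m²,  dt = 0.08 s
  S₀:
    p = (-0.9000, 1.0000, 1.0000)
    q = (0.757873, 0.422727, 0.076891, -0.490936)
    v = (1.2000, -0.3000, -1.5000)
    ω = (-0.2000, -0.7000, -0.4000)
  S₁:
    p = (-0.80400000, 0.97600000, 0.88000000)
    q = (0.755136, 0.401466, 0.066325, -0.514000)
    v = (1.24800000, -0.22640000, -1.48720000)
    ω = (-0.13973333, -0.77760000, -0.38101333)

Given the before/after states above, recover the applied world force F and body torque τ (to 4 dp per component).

F = (1.5000, 2.3000, 0.4000)
τ = (0.1100, -0.0800, 0.0300)

velocity change Δv = (0.04800000, 0.07360000, 0.01280000)
F = m·Δv/dt = (1.5000, 2.3000, 0.4000)
ω₁ − ω₀ = (0.06026667, -0.07760000, 0.01898667)
ω₀×(Iω₀) = (0.0196, -0.0024, -0.0056)
applied torque τ = (0.1100, -0.0800, 0.0300)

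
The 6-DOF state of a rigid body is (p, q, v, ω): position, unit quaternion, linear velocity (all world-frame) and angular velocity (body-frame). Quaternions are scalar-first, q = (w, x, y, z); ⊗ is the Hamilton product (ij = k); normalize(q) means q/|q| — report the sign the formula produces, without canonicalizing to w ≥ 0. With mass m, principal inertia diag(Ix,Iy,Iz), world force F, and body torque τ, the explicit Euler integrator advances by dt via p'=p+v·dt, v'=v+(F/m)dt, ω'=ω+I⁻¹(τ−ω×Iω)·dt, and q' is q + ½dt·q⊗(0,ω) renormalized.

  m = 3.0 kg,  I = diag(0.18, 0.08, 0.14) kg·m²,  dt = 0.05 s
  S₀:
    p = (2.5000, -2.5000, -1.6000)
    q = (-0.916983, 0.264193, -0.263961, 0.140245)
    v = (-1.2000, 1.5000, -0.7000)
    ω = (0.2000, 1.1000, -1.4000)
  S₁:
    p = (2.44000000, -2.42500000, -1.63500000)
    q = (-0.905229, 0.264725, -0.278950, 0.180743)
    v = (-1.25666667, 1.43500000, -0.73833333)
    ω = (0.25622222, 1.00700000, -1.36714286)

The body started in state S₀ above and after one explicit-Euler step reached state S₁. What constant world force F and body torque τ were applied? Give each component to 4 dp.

F = (-3.4000, -3.9000, -2.3000)
τ = (0.1100, -0.1600, 0.0700)

rate change Δω = (0.05622222, -0.09300000, 0.03285714)
gyro term ω₀×Iω₀ = (-0.0924, -0.0112, -0.0220)
I·α + gyro = (0.1100, -0.1600, 0.0700)
Δv = v₁−v₀ = (-0.05666667, -0.06500000, -0.03833333)
m·(v₁−v₀)/dt = (-3.4000, -3.9000, -2.3000)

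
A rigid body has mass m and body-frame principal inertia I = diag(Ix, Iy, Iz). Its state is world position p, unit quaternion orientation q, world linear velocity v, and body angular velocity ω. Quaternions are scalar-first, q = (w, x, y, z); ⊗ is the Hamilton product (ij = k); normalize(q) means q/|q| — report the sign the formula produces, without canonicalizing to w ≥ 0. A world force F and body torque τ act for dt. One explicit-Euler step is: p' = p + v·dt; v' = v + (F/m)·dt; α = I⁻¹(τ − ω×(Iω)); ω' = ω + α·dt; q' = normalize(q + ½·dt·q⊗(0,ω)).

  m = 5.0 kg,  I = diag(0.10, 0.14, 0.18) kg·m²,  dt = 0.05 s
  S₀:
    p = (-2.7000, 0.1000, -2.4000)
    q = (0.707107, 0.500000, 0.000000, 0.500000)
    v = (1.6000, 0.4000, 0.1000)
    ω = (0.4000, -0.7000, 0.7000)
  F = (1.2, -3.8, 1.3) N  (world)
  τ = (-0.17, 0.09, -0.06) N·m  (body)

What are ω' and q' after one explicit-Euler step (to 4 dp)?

α = I⁻¹(τ − ω×Iω) = (-1.5040, 0.8029, -0.2711)
ω' = ω + α·dt = (0.3248, -0.6599, 0.6864)
Hamilton product q⊗(0,ω) = (-0.5500000, 0.6328428, -0.6449749, 0.1449749)
updated quaternion q' = (0.6931, 0.5156, -0.0161, 0.5034)

ω' = (0.3248, -0.6599, 0.6864)
q' = (0.6931, 0.5156, -0.0161, 0.5034)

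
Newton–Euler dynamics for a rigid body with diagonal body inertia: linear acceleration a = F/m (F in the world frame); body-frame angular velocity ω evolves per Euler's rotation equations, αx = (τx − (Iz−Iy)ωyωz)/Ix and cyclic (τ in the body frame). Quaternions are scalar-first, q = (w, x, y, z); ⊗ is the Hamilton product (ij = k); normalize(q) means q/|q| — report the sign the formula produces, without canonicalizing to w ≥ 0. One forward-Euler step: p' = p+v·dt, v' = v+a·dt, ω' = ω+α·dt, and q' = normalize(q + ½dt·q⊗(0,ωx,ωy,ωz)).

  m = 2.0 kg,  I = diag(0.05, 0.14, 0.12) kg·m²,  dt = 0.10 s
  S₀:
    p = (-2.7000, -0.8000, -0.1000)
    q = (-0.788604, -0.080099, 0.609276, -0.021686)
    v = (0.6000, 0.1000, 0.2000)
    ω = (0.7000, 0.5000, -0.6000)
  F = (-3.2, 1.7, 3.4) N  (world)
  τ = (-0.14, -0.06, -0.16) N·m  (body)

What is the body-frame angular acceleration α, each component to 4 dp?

α = (-2.9200, -0.6386, -1.5958)

precession coupling ω×(Iω) = (0.0060, 0.0294, 0.0315)
(τ − ω×Iω)/I = (-2.9200, -0.6386, -1.5958)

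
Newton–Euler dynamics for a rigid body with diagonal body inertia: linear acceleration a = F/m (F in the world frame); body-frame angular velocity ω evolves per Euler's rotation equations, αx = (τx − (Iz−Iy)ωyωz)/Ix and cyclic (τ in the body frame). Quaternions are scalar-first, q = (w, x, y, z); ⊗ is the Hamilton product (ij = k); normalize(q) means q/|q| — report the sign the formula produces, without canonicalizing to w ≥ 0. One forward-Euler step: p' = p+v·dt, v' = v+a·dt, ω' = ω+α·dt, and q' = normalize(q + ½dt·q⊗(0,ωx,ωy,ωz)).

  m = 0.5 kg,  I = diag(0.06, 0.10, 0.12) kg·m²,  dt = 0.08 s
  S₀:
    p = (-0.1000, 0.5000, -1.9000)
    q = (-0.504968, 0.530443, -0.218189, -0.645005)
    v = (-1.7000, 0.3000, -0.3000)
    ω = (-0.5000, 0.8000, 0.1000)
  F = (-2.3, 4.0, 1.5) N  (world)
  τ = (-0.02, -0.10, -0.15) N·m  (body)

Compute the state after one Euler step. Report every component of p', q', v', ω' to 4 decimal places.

p' = (-0.2360, 0.5240, -1.9240)
q' = (-0.4844, 0.5599, -0.2234, -0.6340)
v' = (-2.0680, 0.9400, -0.0600)
ω' = (-0.5288, 0.7176, 0.0107)

p' = p + v·dt = (-0.2360, 0.5240, -1.9240)
new velocity v' = (-2.0680, 0.9400, -0.0600)
α = I⁻¹(τ − ω×Iω) = (-0.3600, -1.0300, -1.1167)
ω + α·dt = (-0.5288, 0.7176, 0.0107)
2q̇ = q⊗(0,ω) = (0.5042732, 0.7466691, -0.1345162, 0.2647631)
q' = normalize(q + ½dt·q⊗(0,ω)) = (-0.4844, 0.5599, -0.2234, -0.6340)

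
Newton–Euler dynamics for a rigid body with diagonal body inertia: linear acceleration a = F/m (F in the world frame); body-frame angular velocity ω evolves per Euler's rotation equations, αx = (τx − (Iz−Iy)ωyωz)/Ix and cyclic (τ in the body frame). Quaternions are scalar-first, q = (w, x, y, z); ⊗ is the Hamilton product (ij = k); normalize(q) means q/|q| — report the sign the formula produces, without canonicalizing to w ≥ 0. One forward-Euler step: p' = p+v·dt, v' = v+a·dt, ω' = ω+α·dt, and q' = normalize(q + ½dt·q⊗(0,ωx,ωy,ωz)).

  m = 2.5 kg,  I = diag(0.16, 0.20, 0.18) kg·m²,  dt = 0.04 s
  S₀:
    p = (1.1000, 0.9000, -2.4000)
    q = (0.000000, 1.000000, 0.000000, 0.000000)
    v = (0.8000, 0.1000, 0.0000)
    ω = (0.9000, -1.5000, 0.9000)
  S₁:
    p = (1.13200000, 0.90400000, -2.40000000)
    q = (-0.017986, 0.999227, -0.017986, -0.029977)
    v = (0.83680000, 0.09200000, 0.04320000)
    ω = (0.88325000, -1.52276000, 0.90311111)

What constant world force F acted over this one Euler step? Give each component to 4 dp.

Δv = v₁−v₀ = (0.03680000, -0.00800000, 0.04320000)
F = m·Δv/dt = (2.3000, -0.5000, 2.7000)

F = (2.3000, -0.5000, 2.7000)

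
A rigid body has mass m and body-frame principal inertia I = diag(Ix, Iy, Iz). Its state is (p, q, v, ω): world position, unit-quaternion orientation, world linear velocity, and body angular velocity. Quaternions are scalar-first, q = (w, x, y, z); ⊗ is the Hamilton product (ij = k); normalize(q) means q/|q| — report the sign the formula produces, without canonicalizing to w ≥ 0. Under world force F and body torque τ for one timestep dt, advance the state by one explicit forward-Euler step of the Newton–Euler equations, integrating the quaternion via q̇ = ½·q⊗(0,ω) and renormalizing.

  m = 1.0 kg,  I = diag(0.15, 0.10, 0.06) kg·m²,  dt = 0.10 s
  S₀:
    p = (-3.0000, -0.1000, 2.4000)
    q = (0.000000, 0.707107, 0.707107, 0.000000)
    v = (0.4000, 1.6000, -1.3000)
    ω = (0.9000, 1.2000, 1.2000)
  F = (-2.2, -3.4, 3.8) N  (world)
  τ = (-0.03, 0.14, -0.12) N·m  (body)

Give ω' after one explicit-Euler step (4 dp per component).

ω' = (0.9184, 1.2428, 1.0900)

(τ − ω×Iω)/I = (0.1840, 0.4280, -1.1000)
ω' = ω + α·dt = (0.9184, 1.2428, 1.0900)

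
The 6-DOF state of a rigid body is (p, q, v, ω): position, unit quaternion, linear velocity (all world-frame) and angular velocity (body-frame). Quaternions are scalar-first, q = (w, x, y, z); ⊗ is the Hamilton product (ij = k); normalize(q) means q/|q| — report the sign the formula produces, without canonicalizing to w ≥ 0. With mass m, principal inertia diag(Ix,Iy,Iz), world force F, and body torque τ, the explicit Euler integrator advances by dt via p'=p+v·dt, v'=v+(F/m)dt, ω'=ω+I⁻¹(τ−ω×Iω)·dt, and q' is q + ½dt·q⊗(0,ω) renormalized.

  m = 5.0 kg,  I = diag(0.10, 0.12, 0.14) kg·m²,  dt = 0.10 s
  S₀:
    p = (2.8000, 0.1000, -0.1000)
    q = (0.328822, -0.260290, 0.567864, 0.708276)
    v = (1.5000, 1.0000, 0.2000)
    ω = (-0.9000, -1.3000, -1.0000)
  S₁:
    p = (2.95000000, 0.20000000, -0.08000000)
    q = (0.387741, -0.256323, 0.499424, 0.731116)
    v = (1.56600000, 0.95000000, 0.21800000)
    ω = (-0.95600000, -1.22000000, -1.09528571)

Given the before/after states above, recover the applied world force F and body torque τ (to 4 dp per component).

rate change Δω = (-0.05600000, 0.08000000, -0.09528571)
applied torque τ = (-0.0300, 0.0600, -0.1100)
Δv = v₁−v₀ = (0.06600000, -0.05000000, 0.01800000)
F = m·Δv/dt = (3.3000, -2.5000, 0.9000)

F = (3.3000, -2.5000, 0.9000)
τ = (-0.0300, 0.0600, -0.1100)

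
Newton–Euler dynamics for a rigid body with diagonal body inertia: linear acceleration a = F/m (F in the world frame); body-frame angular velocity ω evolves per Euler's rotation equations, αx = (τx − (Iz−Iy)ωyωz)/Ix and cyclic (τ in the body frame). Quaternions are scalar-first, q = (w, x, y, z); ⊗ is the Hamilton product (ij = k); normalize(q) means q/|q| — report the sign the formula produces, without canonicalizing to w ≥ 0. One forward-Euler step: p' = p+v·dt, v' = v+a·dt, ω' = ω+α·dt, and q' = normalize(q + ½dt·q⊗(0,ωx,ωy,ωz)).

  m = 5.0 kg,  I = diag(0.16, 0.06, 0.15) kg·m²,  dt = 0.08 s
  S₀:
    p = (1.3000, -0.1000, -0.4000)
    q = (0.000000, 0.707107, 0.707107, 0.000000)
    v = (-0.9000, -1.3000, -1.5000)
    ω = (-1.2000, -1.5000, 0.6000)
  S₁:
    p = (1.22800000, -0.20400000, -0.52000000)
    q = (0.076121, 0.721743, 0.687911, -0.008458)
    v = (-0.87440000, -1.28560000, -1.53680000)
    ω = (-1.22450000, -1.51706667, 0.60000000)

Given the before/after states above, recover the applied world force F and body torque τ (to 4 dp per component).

rate change Δω = (-0.02450000, -0.01706667, 0.00000000)
τ = I·(Δω/dt) + ω₀×(Iω₀) = (-0.1300, -0.0200, -0.1800)
velocity change Δv = (0.02560000, 0.01440000, -0.03680000)
m·(v₁−v₀)/dt = (1.6000, 0.9000, -2.3000)

F = (1.6000, 0.9000, -2.3000)
τ = (-0.1300, -0.0200, -0.1800)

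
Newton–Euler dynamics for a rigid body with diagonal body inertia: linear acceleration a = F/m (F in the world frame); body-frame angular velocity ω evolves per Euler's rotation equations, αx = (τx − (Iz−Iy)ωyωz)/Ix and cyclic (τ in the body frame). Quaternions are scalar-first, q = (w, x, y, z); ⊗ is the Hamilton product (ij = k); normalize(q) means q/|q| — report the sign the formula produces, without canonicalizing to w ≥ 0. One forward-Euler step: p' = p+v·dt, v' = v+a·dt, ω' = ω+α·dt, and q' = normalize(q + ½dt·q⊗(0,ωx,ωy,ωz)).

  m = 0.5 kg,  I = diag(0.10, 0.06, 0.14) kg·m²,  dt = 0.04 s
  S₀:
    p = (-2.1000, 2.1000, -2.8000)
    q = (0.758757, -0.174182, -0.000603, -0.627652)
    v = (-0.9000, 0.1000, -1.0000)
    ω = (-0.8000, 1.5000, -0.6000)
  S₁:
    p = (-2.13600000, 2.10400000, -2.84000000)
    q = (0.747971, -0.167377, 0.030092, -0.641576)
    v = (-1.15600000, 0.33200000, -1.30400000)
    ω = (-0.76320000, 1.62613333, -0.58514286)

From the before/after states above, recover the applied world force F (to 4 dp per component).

F = (-3.2000, 2.9000, -3.8000)

v₁ − v₀ = (-0.25600000, 0.23200000, -0.30400000)
applied force F = (-3.2000, 2.9000, -3.8000)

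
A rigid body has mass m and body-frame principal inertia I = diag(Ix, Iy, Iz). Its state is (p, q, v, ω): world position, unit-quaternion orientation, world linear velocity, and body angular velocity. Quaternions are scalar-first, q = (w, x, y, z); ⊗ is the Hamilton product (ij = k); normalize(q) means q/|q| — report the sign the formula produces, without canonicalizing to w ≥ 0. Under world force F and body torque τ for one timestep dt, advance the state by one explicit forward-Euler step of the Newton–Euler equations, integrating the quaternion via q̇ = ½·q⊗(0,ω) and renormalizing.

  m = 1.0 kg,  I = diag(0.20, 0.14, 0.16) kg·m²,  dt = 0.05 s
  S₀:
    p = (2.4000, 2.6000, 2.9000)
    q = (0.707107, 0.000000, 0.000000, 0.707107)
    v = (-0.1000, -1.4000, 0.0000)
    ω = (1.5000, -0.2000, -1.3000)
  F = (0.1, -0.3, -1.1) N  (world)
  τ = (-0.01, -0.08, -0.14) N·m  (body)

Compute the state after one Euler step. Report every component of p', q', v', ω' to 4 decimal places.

ω×(Iω) gyroscopic = (0.0052, -0.0780, 0.0180)
angular accel α = (-0.0760, -0.0143, -0.9875)
ω + α·dt = (1.4962, -0.2007, -1.3494)
2q̇ = q⊗(0,ω) = (0.9192391, 1.2020819, 0.9192391, -0.9192391)
updated quaternion q' = (0.7292, 0.0300, 0.0230, 0.6833)
p' = p + v·dt = (2.3950, 2.5300, 2.9000)
new velocity v' = (-0.0950, -1.4150, -0.0550)

p' = (2.3950, 2.5300, 2.9000)
q' = (0.7292, 0.0300, 0.0230, 0.6833)
v' = (-0.0950, -1.4150, -0.0550)
ω' = (1.4962, -0.2007, -1.3494)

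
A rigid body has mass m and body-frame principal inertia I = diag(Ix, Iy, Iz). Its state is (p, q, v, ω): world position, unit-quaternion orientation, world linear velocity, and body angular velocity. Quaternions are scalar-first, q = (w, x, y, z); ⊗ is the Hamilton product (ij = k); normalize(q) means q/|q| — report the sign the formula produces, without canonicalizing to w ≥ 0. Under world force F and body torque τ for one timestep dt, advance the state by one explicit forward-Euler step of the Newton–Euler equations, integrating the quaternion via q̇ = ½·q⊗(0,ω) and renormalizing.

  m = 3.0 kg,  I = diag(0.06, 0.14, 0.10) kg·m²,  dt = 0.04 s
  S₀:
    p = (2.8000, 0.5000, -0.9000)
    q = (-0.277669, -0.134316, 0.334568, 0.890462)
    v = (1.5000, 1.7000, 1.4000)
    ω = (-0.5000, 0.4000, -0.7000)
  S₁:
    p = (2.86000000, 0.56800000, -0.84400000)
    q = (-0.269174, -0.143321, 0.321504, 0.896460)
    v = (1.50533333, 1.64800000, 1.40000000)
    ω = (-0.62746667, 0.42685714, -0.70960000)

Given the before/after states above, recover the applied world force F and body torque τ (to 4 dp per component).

v₁ − v₀ = (0.00533333, -0.05200000, 0.00000000)
m·(v₁−v₀)/dt = (0.4000, -3.9000, 0.0000)
Δω = ω₁−ω₀ = (-0.12746667, 0.02685714, -0.00960000)
ω₀×(Iω₀) = (0.0112, -0.0140, -0.0160)
I·α + gyro = (-0.1800, 0.0800, -0.0400)

F = (0.4000, -3.9000, 0.0000)
τ = (-0.1800, 0.0800, -0.0400)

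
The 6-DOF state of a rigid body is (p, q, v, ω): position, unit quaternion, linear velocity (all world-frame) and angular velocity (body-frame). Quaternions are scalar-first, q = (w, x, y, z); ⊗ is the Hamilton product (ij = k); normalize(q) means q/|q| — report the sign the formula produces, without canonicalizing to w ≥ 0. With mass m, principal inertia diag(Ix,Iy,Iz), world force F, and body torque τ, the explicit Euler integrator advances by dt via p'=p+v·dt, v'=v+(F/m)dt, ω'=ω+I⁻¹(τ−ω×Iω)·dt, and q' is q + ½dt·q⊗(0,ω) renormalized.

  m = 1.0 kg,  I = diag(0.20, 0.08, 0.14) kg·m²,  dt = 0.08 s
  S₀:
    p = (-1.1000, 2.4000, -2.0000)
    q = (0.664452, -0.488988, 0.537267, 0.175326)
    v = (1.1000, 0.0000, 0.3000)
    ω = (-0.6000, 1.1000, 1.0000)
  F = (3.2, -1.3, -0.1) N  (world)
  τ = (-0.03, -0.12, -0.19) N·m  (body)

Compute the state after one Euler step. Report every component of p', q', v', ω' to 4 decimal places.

p' = (-1.0120, 2.4000, -1.9760)
q' = (0.6208, -0.4902, 0.5807, 0.1929)
v' = (1.3560, -0.1040, 0.2920)
ω' = (-0.6384, 1.0160, 0.8462)

linear accel F/m = (3.2000, -1.3000, -0.1000)
p' = p + v·dt = (-1.0120, 2.4000, -1.9760)
new velocity v' = (1.3560, -0.1040, 0.2920)
gyro term ω×Iω = (0.0660, -0.0360, 0.0792)
α = I⁻¹(τ − ω×Iω) = (-0.4800, -1.0500, -1.9229)
new body rate ω' = (-0.6384, 1.0160, 0.8462)
q⊗(0,ω) = (-1.0597125, -0.0542628, 1.1146896, 0.4489254)
q + ½dt·q⊗(0,ω), renormalized = (0.6208, -0.4902, 0.5807, 0.1929)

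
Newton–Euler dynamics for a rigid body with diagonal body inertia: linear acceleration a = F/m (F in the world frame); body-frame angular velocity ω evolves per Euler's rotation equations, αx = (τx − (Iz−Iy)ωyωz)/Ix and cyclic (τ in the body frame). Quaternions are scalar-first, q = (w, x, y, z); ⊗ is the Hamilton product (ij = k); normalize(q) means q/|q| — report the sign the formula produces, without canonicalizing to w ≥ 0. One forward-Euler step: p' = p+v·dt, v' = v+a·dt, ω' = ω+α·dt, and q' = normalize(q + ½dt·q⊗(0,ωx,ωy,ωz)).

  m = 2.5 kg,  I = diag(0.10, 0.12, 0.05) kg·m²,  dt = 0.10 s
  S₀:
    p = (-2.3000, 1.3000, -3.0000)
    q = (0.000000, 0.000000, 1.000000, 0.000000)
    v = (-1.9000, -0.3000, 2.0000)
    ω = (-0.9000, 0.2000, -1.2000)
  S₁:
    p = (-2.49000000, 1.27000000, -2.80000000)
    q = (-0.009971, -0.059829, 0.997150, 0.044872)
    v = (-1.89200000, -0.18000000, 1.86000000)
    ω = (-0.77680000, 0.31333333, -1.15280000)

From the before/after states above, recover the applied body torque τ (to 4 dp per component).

ω₁ − ω₀ = (0.12320000, 0.11333333, 0.04720000)
applied torque τ = (0.1400, 0.1900, 0.0200)

τ = (0.1400, 0.1900, 0.0200)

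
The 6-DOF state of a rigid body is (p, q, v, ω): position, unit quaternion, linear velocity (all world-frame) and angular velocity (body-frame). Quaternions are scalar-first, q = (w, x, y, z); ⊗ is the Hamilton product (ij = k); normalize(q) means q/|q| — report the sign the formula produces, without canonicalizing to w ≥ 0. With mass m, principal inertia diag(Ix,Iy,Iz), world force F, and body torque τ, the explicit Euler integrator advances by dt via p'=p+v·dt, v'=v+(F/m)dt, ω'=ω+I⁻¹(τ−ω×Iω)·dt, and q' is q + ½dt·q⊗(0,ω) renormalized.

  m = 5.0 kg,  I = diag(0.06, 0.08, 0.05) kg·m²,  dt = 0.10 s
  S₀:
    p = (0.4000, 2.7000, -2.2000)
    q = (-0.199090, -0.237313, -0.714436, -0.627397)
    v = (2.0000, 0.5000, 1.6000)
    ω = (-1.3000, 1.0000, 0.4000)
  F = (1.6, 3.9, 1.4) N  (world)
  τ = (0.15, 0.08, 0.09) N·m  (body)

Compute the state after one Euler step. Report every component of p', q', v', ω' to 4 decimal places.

linear accel F/m = (0.3200, 0.7800, 0.2800)
p' = p + v·dt = (0.6000, 2.7500, -2.0400)
new velocity v' = (2.0320, 0.5780, 1.6280)
angular accel α = (2.7000, 1.0650, 2.3200)
ω' = ω + α·dt = (-1.0300, 1.1065, 0.6320)
q⊗(0,ω) = (0.6568879, 0.6004396, 0.7114513, -1.2457158)
q + ½dt·q⊗(0,ω), renormalized = (-0.1657, -0.2066, -0.6765, -0.6872)

p' = (0.6000, 2.7500, -2.0400)
q' = (-0.1657, -0.2066, -0.6765, -0.6872)
v' = (2.0320, 0.5780, 1.6280)
ω' = (-1.0300, 1.1065, 0.6320)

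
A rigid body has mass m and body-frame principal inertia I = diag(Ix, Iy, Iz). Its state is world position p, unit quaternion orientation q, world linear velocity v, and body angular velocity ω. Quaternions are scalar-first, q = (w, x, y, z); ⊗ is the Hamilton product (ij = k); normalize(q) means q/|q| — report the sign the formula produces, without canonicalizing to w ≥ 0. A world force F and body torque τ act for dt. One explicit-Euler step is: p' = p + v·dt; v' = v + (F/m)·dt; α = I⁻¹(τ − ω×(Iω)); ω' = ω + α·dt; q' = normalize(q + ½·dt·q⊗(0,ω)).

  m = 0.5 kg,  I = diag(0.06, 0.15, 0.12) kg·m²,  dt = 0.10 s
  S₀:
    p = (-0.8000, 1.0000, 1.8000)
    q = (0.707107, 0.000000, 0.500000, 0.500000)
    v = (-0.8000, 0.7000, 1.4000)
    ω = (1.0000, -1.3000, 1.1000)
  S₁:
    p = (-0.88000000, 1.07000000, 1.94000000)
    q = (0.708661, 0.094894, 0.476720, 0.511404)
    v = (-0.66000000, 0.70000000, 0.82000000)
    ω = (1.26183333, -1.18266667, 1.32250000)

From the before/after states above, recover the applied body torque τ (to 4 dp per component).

τ = (0.2000, 0.1100, 0.1500)

Δω = ω₁−ω₀ = (0.26183333, 0.11733333, 0.22250000)
applied torque τ = (0.2000, 0.1100, 0.1500)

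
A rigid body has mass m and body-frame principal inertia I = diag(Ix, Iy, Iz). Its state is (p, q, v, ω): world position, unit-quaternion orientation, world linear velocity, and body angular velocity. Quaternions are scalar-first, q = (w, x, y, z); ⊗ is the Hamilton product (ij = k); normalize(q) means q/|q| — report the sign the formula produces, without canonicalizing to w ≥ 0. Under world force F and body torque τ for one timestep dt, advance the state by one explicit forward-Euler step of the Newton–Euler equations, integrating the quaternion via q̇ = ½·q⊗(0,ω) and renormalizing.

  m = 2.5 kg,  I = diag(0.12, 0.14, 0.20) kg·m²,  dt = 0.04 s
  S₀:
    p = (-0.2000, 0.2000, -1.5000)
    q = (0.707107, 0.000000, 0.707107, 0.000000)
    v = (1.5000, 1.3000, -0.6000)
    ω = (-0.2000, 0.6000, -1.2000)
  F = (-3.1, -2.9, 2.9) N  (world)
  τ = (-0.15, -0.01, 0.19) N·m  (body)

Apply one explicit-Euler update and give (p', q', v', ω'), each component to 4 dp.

p' = (-0.1400, 0.2520, -1.5240)
q' = (0.6984, -0.0198, 0.7153, -0.0141)
v' = (1.4504, 1.2536, -0.5536)
ω' = (-0.2356, 0.6026, -1.1615)

p' = p + v·dt = (-0.1400, 0.2520, -1.5240)
new velocity v' = (1.4504, 1.2536, -0.5536)
angular accel α = (-0.8900, 0.0657, 0.9620)
ω' = ω + α·dt = (-0.2356, 0.6026, -1.1615)
2q̇ = q⊗(0,ω) = (-0.4242642, -0.9899498, 0.4242642, -0.7071070)
q' = normalize(q + ½dt·q⊗(0,ω)) = (0.6984, -0.0198, 0.7153, -0.0141)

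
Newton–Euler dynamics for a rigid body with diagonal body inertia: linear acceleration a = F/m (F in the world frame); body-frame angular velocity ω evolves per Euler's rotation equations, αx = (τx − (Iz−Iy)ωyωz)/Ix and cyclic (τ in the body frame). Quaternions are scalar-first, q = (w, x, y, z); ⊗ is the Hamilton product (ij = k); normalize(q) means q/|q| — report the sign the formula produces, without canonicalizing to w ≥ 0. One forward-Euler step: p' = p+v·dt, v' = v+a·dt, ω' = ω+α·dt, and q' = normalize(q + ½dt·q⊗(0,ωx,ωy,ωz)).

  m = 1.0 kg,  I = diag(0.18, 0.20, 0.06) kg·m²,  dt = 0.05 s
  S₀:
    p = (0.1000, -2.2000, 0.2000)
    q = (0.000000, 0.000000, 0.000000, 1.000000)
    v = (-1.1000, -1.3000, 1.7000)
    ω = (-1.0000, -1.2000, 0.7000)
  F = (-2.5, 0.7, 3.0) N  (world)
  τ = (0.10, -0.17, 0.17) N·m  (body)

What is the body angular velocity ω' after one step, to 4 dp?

ω×(Iω) gyroscopic = (0.1176, -0.0840, 0.0240)
(τ − ω×Iω)/I = (-0.0978, -0.4300, 2.4333)
ω' = ω + α·dt = (-1.0049, -1.2215, 0.8217)

ω' = (-1.0049, -1.2215, 0.8217)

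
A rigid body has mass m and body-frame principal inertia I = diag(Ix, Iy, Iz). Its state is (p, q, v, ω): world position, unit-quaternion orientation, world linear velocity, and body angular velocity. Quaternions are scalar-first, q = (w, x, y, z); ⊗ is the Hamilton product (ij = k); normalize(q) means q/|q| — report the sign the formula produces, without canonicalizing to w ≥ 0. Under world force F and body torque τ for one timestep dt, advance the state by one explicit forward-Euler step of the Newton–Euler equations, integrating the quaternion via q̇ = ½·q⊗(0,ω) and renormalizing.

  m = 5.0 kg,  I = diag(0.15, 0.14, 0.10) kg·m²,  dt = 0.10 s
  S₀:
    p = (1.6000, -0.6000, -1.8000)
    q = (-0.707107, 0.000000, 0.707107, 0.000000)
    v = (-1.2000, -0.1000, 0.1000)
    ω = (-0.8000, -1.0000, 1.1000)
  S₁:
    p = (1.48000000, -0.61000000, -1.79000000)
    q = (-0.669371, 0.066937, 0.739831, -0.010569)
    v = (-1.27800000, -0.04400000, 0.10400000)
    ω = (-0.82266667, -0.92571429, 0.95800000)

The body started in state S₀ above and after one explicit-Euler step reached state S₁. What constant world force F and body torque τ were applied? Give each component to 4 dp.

F = (-3.9000, 2.8000, 0.2000)
τ = (0.0100, 0.0600, -0.1500)

Δω = ω₁−ω₀ = (-0.02266667, 0.07428571, -0.14200000)
τ = I·(Δω/dt) + ω₀×(Iω₀) = (0.0100, 0.0600, -0.1500)
Δv = v₁−v₀ = (-0.07800000, 0.05600000, 0.00400000)
F = m·Δv/dt = (-3.9000, 2.8000, 0.2000)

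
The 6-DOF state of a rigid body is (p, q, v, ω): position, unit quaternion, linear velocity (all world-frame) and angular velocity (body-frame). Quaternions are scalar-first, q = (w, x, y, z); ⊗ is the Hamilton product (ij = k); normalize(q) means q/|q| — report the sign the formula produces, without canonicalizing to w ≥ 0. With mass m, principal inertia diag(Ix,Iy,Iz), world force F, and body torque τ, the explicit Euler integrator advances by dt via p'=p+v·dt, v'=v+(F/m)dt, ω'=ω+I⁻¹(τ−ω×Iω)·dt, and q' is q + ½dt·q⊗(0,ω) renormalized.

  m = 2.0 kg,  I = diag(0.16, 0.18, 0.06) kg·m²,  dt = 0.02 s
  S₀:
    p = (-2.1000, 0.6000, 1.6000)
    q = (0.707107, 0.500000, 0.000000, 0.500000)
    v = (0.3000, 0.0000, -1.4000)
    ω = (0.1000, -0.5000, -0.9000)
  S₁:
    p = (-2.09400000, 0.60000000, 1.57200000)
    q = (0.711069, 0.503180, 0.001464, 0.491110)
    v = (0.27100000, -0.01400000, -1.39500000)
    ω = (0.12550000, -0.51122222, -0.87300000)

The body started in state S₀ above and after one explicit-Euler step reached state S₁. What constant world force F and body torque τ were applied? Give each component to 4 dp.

velocity change Δv = (-0.02900000, -0.01400000, 0.00500000)
applied force F = (-2.9000, -1.4000, 0.5000)
Δω = ω₁−ω₀ = (0.02550000, -0.01122222, 0.02700000)
applied torque τ = (0.1500, -0.1100, 0.0800)

F = (-2.9000, -1.4000, 0.5000)
τ = (0.1500, -0.1100, 0.0800)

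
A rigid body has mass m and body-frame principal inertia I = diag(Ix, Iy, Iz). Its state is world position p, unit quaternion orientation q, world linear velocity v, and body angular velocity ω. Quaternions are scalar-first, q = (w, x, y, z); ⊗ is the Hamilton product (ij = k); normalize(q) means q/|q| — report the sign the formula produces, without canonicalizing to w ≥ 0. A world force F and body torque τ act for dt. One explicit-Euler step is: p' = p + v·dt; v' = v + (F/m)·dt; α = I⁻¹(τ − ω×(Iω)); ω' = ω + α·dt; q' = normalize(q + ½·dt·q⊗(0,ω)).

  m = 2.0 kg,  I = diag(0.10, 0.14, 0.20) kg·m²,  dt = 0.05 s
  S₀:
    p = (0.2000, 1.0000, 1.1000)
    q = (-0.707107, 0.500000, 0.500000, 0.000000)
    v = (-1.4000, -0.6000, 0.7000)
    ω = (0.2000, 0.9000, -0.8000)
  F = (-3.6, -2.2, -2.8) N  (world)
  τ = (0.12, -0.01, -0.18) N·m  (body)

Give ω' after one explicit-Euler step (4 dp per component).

ω' = (0.2816, 0.8907, -0.8468)

α = I⁻¹(τ − ω×Iω) = (1.6320, -0.1857, -0.9360)
ω + α·dt = (0.2816, 0.8907, -0.8468)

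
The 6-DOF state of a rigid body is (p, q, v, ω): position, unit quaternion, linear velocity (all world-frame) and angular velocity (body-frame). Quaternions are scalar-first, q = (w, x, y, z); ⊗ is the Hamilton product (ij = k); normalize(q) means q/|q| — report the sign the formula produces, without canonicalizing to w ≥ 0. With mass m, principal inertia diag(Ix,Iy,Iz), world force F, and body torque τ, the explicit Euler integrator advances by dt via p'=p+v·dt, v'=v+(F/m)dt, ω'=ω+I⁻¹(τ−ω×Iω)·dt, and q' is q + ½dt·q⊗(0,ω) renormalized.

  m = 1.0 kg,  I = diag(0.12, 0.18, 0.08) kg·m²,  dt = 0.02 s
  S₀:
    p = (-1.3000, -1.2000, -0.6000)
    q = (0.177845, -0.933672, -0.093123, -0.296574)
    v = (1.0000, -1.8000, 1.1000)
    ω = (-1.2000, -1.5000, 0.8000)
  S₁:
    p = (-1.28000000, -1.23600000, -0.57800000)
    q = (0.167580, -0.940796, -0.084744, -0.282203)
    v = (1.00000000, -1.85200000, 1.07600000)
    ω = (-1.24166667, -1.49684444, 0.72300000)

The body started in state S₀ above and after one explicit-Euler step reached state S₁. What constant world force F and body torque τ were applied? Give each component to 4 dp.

F = (0.0000, -2.6000, -1.2000)
τ = (-0.1300, -0.0100, -0.2000)

v₁ − v₀ = (0.00000000, -0.05200000, -0.02400000)
m·(v₁−v₀)/dt = (0.0000, -2.6000, -1.2000)
Δω = ω₁−ω₀ = (-0.04166667, 0.00315556, -0.07700000)
precession coupling = (0.1200, -0.0384, 0.1080)
τ = I·(Δω/dt) + ω₀×(Iω₀) = (-0.1300, -0.0100, -0.2000)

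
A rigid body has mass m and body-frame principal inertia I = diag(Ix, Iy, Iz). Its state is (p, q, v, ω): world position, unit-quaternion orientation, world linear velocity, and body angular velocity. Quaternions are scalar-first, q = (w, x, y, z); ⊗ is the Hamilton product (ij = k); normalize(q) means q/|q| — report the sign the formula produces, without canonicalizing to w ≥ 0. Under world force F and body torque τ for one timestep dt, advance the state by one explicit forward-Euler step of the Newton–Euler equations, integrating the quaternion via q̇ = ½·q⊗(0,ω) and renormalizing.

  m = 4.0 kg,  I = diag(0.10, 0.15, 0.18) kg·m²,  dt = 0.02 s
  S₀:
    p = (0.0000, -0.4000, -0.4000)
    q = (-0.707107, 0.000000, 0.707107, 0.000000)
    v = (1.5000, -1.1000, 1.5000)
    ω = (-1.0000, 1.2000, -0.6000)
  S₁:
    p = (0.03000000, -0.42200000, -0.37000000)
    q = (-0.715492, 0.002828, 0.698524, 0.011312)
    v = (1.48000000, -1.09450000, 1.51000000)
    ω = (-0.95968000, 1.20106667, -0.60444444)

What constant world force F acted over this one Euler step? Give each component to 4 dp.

F = (-4.0000, 1.1000, 2.0000)

velocity change Δv = (-0.02000000, 0.00550000, 0.01000000)
applied force F = (-4.0000, 1.1000, 2.0000)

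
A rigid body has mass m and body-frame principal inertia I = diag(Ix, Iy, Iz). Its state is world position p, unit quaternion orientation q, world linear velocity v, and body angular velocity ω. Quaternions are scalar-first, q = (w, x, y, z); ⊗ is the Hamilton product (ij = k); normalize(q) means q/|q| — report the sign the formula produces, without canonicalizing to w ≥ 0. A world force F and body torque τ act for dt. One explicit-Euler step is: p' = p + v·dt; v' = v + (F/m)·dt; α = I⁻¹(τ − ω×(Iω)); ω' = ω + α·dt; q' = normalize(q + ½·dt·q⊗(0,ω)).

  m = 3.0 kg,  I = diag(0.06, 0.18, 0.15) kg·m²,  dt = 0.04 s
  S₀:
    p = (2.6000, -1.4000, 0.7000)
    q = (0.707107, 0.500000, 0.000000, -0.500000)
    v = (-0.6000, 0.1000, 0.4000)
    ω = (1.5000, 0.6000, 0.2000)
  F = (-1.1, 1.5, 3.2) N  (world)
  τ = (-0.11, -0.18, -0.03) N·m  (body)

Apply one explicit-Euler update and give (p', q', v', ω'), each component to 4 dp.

p' = (2.5760, -1.3960, 0.7160)
q' = (0.6937, 0.5269, -0.0085, -0.4909)
v' = (-0.6147, 0.1200, 0.4427)
ω' = (1.4291, 0.5660, 0.1632)

ω×(Iω) gyroscopic = (-0.0036, -0.0270, 0.1080)
α = I⁻¹(τ − ω×Iω) = (-1.7733, -0.8500, -0.9200)
ω' = ω + α·dt = (1.4291, 0.5660, 0.1632)
Hamilton product q⊗(0,ω) = (-0.6500000, 1.3606605, -0.4257358, 0.4414214)
updated quaternion q' = (0.6937, 0.5269, -0.0085, -0.4909)
linear accel F/m = (-0.3667, 0.5000, 1.0667)
new position p' = (2.5760, -1.3960, 0.7160)
new velocity v' = (-0.6147, 0.1200, 0.4427)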